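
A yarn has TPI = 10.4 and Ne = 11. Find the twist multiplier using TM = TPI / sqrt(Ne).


Formula: TM = TPI / sqrt(Ne)
Step 1: sqrt(Ne) = sqrt(11) = 3.3166
Step 2: TM = 10.4 / 3.3166 = 3.14

3.14 TM


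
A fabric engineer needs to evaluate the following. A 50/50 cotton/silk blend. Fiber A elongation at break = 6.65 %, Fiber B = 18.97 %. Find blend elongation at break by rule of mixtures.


Formula: Blend property = (fraction_A * property_A) + (fraction_B * property_B)
Step 1: Contribution A = 50/100 * 6.65 % = 3.325 %
Step 2: Contribution B = 50/100 * 18.97 % = 9.485 %
Step 3: Blend elongation at break = 3.325 + 9.485 = 12.81 %

12.81 %


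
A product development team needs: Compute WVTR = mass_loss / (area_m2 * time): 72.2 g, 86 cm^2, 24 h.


Formula: WVTR = mass_loss / (area * time)
Step 1: Convert area: 86 cm^2 = 0.0086 m^2
Step 2: WVTR = 72.2 g / (0.0086 m^2 * 24 h)
Step 3: WVTR = 72.2 / 0.2064 = 349.8 g/m^2/h

349.8 g/m^2/h


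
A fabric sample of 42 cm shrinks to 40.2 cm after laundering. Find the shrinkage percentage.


Formula: Shrinkage% = ((L_before - L_after) / L_before) * 100
Step 1: Shrinkage = 42 - 40.2 = 1.8 cm
Step 2: Shrinkage% = (1.8 / 42) * 100
Step 3: Shrinkage% = 0.042857 * 100 = 4.2857% ≈ 4.3%

4.3%


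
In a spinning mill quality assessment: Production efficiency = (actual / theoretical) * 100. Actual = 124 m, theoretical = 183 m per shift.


Formula: Efficiency% = (Actual output / Theoretical output) * 100
Efficiency% = (124 / 183) * 100
Efficiency% = 0.677596 * 100 = 67.7596% ≈ 67.8%

67.8%


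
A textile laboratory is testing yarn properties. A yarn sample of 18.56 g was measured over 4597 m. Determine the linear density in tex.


Formula: Tex = (mass_g / length_m) * 1000
Substituting: Tex = (18.56 / 4597) * 1000
Intermediate: 18.56 / 4597 = 0.00403742 g/m
Tex = 0.00403742 * 1000 = 4.04 tex

4.04 tex


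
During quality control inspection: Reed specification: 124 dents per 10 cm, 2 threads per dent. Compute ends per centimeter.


Formula: EPC = (dents per 10 cm * ends per dent) / 10
Step 1: Total ends per 10 cm = 124 * 2 = 248
Step 2: EPC = 248 / 10 = 24.8 ends/cm

24.8 ends/cm


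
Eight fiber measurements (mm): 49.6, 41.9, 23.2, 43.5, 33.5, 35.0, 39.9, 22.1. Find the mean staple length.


Formula: Mean = sum of lengths / count
Sum = 49.6 + 41.9 + 23.2 + 43.5 + 33.5 + 35.0 + 39.9 + 22.1
Sum = 288.7 mm
Mean = 288.7 / 8 = 36.09 mm

36.09 mm


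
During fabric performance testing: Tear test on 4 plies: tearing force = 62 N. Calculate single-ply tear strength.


Formula: Per-ply strength = Total force / Number of plies
Per-ply = 62 N / 4
Per-ply = 15.5 N

15.5 N


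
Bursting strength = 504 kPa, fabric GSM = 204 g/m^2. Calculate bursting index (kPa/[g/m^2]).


Formula: Bursting Index = Bursting Strength / Fabric GSM
BI = 504 kPa / 204 g/m^2
BI = 2.471 kPa/(g/m^2)

2.471 kPa/(g/m^2)


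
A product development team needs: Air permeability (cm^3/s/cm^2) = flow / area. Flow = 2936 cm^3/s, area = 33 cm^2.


Formula: Air Permeability = Airflow / Test Area
AP = 2936 cm^3/s / 33 cm^2
AP = 89.0 cm^3/s/cm^2

89.0 cm^3/s/cm^2


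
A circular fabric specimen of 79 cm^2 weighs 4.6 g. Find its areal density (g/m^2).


Formula: GSM = mass_g / area_m2
Step 1: Convert area: 79 cm^2 = 79 / 10000 = 0.0079 m^2
Step 2: GSM = 4.6 g / 0.0079 m^2 = 582.3 g/m^2

582.3 g/m^2


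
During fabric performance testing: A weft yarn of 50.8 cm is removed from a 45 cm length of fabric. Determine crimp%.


Formula: Crimp% = ((L_yarn - L_fabric) / L_fabric) * 100
Step 1: Extension = 50.8 - 45 = 5.8 cm
Step 2: Crimp% = (5.8 / 45) * 100
Step 3: Crimp% = 0.128889 * 100 = 12.8889% ≈ 12.9%

12.9%


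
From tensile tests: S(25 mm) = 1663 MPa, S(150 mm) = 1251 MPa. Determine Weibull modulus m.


Formula: m = ln(L1/L2) / ln(S2/S1)
Step 1: ln(L1/L2) = ln(25/150) = -1.79176
Step 2: S2/S1 = 1251/1663 = 0.75225
Step 3: ln(S2/S1) = ln(0.75225) = -0.28469
Step 4: m = -1.79176 / -0.28469 = 6.29

6.29 (Weibull m)


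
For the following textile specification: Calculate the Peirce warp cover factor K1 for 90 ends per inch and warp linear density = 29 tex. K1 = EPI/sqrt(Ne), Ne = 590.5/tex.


Formula: K1 = EPI / sqrt(Ne), with Ne = 590.5 / tex_warp
Step 1: Ne = 590.5 / 29 = 20.362
Step 2: sqrt(Ne) = sqrt(20.362) = 4.5124
Step 3: K1 = 90 / 4.5124 = 19.9

19.9


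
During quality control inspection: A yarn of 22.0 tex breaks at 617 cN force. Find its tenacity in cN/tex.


Formula: Tenacity = Breaking force / Linear density
Tenacity = 617 cN / 22.0 tex
Tenacity = 28.05 cN/tex

28.05 cN/tex


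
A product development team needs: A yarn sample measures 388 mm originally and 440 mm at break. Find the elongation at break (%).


Formula: Elongation (%) = ((L_break - L0) / L0) * 100
Step 1: Extension = 440 - 388 = 52 mm
Step 2: Elongation = (52 / 388) * 100
Step 3: Elongation = 0.134021 * 100 = 13.4021% ≈ 13.4%

13.4%


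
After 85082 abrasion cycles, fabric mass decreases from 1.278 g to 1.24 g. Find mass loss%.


Formula: Mass loss% = ((m_before - m_after) / m_before) * 100
Step 1: Mass loss = 1.278 - 1.24 = 0.038 g
Step 2: Ratio = 0.038 / 1.278 = 0.029734
Step 3: Mass loss% = 0.029734 * 100 = 2.9734% ≈ 2.97%

2.97%


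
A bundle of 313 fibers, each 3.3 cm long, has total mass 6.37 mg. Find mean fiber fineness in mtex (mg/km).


Formula: fineness (mtex) = mass (mg) / total length (km) = (mass_mg / total_length_m) * 1000
Step 1: Convert fiber length: 3.3 cm = 0.033 m
Step 2: Total fiber length = 313 * 0.033 = 10.329 m
Step 3: Linear density = 6.37 mg / 10.329 m = 0.6167 mg/m
Step 4: fineness = 0.6167 * 1000 = 616.7 mtex

616.7 mtex


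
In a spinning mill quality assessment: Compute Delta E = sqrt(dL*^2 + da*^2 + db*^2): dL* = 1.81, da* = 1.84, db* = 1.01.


Formula: Delta E = sqrt(dL*^2 + da*^2 + db*^2)
Step 1: dL*^2 = 1.81^2 = 3.2761
Step 2: da*^2 = 1.84^2 = 3.3856
Step 3: db*^2 = 1.01^2 = 1.0201
Step 4: Sum = 3.2761 + 3.3856 + 1.0201 = 7.6818
Step 5: Delta E = sqrt(7.6818) = 2.77

2.77 Delta E


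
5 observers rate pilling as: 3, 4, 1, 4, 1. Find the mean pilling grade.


Formula: Mean = sum / count
Sum = 3 + 4 + 1 + 4 + 1 = 13
Mean = 13 / 5 = 2.6

2.6


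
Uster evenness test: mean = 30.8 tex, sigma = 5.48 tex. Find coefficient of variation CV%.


Formula: CV% = (standard deviation / mean) * 100
Step 1: Ratio = 5.48 / 30.8 = 0.177922
Step 2: CV% = 0.177922 * 100 = 17.7922% ≈ 17.8%

17.8%


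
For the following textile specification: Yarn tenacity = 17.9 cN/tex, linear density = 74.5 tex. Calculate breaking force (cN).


Formula: Breaking force = Tenacity * Linear density
F = 17.9 cN/tex * 74.5 tex
F = 1333.55 cN

1333.55 cN


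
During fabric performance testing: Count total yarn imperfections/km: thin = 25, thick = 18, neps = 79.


Formula: Total = thin places + thick places + neps
Total = 25 + 18 + 79
Total = 122 imperfections/km

122 imperfections/km


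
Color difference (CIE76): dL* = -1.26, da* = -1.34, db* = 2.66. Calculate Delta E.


Formula: Delta E = sqrt(dL*^2 + da*^2 + db*^2)
Step 1: dL*^2 = (-1.26)^2 = 1.5876
Step 2: da*^2 = (-1.34)^2 = 1.7956
Step 3: db*^2 = 2.66^2 = 7.0756
Step 4: Sum = 1.5876 + 1.7956 + 7.0756 = 10.4588
Step 5: Delta E = sqrt(10.4588) = 3.23

3.23 Delta E


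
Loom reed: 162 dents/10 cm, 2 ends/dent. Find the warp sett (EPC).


Formula: EPC = (dents per 10 cm * ends per dent) / 10
Step 1: Total ends per 10 cm = 162 * 2 = 324
Step 2: EPC = 324 / 10 = 32.4 ends/cm

32.4 ends/cm


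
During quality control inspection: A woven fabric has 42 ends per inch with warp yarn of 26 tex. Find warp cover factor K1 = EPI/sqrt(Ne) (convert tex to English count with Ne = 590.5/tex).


Formula: K1 = EPI / sqrt(Ne), with Ne = 590.5 / tex_warp
Step 1: Ne = 590.5 / 26 = 22.712
Step 2: sqrt(Ne) = sqrt(22.712) = 4.7657
Step 3: K1 = 42 / 4.7657 = 8.8

8.8


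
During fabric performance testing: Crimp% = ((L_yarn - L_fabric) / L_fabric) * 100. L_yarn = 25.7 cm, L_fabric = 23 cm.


Formula: Crimp% = ((L_yarn - L_fabric) / L_fabric) * 100
Step 1: Extension = 25.7 - 23 = 2.7 cm
Step 2: Crimp% = (2.7 / 23) * 100
Step 3: Crimp% = 0.117391 * 100 = 11.7391% ≈ 11.7%

11.7%


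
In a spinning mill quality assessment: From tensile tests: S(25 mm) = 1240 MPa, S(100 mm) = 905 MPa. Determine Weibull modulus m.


Formula: m = ln(L1/L2) / ln(S2/S1)
Step 1: ln(L1/L2) = ln(25/100) = -1.38629
Step 2: S2/S1 = 905/1240 = 0.72984
Step 3: ln(S2/S1) = ln(0.72984) = -0.31493
Step 4: m = -1.38629 / -0.31493 = 4.40

4.40 (Weibull m)


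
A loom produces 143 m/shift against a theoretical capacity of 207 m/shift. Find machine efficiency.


Formula: Efficiency% = (Actual output / Theoretical output) * 100
Efficiency% = (143 / 207) * 100
Efficiency% = 0.690821 * 100 = 69.0821% ≈ 69.1%

69.1%


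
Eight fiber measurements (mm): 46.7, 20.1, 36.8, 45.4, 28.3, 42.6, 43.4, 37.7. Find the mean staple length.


Formula: Mean = sum of lengths / count
Sum = 46.7 + 20.1 + 36.8 + 45.4 + 28.3 + 42.6 + 43.4 + 37.7
Sum = 301.0 mm
Mean = 301.0 / 8 = 37.63 mm

37.63 mm


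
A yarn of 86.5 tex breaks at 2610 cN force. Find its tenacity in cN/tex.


Formula: Tenacity = Breaking force / Linear density
Tenacity = 2610 cN / 86.5 tex
Tenacity = 30.17 cN/tex

30.17 cN/tex


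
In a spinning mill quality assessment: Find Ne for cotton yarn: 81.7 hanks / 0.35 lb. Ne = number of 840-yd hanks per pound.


Formula: Ne = hanks / mass_lb
Substituting: Ne = 81.7 / 0.35
Ne = 233.4

233.4 Ne


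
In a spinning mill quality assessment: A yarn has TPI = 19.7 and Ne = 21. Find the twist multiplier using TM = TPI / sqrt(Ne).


Formula: TM = TPI / sqrt(Ne)
Step 1: sqrt(Ne) = sqrt(21) = 4.5826
Step 2: TM = 19.7 / 4.5826 = 4.30

4.30 TM


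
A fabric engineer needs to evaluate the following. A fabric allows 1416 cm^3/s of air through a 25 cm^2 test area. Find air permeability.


Formula: Air Permeability = Airflow / Test Area
AP = 1416 cm^3/s / 25 cm^2
AP = 56.6 cm^3/s/cm^2

56.6 cm^3/s/cm^2


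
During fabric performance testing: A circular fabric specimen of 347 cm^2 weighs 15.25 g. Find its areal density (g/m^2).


Formula: GSM = mass_g / area_m2
Step 1: Convert area: 347 cm^2 = 347 / 10000 = 0.0347 m^2
Step 2: GSM = 15.25 g / 0.0347 m^2 = 439.5 g/m^2

439.5 g/m^2


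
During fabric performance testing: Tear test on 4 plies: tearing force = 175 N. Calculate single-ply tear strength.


Formula: Per-ply strength = Total force / Number of plies
Per-ply = 175 N / 4
Per-ply = 43.75 N

43.75 N


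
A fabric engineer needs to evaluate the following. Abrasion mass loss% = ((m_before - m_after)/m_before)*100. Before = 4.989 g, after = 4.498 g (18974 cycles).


Formula: Mass loss% = ((m_before - m_after) / m_before) * 100
Step 1: Mass loss = 4.989 - 4.498 = 0.491 g
Step 2: Ratio = 0.491 / 4.989 = 0.0984165
Step 3: Mass loss% = 0.0984165 * 100 = 9.84165% ≈ 9.84%

9.84%


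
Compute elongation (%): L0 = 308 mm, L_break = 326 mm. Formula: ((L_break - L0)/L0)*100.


Formula: Elongation (%) = ((L_break - L0) / L0) * 100
Step 1: Extension = 326 - 308 = 18 mm
Step 2: Elongation = (18 / 308) * 100
Step 3: Elongation = 0.058442 * 100 = 5.8442% ≈ 5.8%

5.8%


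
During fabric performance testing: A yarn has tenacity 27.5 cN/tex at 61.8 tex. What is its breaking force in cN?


Formula: Breaking force = Tenacity * Linear density
F = 27.5 cN/tex * 61.8 tex
F = 1699.50 cN

1699.50 cN


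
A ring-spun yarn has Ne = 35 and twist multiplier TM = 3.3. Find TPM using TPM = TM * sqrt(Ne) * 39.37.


Formula: TPM = TM * sqrt(Ne) * 39.37
Step 1: sqrt(Ne) = sqrt(35) = 5.9161
Step 2: TM * sqrt(Ne) = 3.3 * 5.9161 = 19.5231
Step 3: TPM = 19.5231 * 39.37 = 769 twists/m

769 twists/m


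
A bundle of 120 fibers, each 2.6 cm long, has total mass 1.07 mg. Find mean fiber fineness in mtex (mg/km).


Formula: fineness (mtex) = mass (mg) / total length (km) = (mass_mg / total_length_m) * 1000
Step 1: Convert fiber length: 2.6 cm = 0.026 m
Step 2: Total fiber length = 120 * 0.026 = 3.12 m
Step 3: Linear density = 1.07 mg / 3.12 m = 0.3429 mg/m
Step 4: fineness = 0.3429 * 1000 = 342.9 mtex

342.9 mtex


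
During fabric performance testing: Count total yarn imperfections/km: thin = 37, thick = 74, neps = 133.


Formula: Total = thin places + thick places + neps
Total = 37 + 74 + 133
Total = 244 imperfections/km

244 imperfections/km


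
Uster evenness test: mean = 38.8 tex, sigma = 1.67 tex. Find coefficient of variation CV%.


Formula: CV% = (standard deviation / mean) * 100
Step 1: Ratio = 1.67 / 38.8 = 0.043041
Step 2: CV% = 0.043041 * 100 = 4.3041% ≈ 4.3%

4.3%


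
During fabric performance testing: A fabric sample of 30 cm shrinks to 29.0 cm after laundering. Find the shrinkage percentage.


Formula: Shrinkage% = ((L_before - L_after) / L_before) * 100
Step 1: Shrinkage = 30 - 29.0 = 1.0 cm
Step 2: Shrinkage% = (1.0 / 30) * 100
Step 3: Shrinkage% = 0.033333 * 100 = 3.3333% ≈ 3.3%

3.3%


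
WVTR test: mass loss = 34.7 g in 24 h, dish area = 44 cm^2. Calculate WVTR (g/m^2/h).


Formula: WVTR = mass_loss / (area * time)
Step 1: Convert area: 44 cm^2 = 0.0044 m^2
Step 2: WVTR = 34.7 g / (0.0044 m^2 * 24 h)
Step 3: WVTR = 34.7 / 0.1056 = 328.6 g/m^2/h

328.6 g/m^2/h


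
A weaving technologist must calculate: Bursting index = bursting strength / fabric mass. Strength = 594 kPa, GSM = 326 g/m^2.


Formula: Bursting Index = Bursting Strength / Fabric GSM
BI = 594 kPa / 326 g/m^2
BI = 1.822 kPa/(g/m^2)

1.822 kPa/(g/m^2)


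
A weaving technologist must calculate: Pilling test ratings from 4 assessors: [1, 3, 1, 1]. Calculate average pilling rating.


Formula: Mean = sum / count
Sum = 1 + 3 + 1 + 1 = 6
Mean = 6 / 4 = 1.5

1.5


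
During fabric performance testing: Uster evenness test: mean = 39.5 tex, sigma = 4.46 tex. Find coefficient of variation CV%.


Formula: CV% = (standard deviation / mean) * 100
Step 1: Ratio = 4.46 / 39.5 = 0.112911
Step 2: CV% = 0.112911 * 100 = 11.2911% ≈ 11.3%

11.3%


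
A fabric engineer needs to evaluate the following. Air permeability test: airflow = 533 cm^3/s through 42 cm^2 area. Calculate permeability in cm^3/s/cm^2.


Formula: Air Permeability = Airflow / Test Area
AP = 533 cm^3/s / 42 cm^2
AP = 12.7 cm^3/s/cm^2

12.7 cm^3/s/cm^2


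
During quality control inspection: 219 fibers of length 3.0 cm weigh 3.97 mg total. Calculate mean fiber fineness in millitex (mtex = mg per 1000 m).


Formula: fineness (mtex) = mass (mg) / total length (km) = (mass_mg / total_length_m) * 1000
Step 1: Convert fiber length: 3.0 cm = 0.03 m
Step 2: Total fiber length = 219 * 0.03 = 6.57 m
Step 3: Linear density = 3.97 mg / 6.57 m = 0.6043 mg/m
Step 4: fineness = 0.6043 * 1000 = 604.3 mtex

604.3 mtex


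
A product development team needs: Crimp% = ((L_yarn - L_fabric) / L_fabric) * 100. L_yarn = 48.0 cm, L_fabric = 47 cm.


Formula: Crimp% = ((L_yarn - L_fabric) / L_fabric) * 100
Step 1: Extension = 48.0 - 47 = 1.0 cm
Step 2: Crimp% = (1.0 / 47) * 100
Step 3: Crimp% = 0.021277 * 100 = 2.1277% ≈ 2.1%

2.1%


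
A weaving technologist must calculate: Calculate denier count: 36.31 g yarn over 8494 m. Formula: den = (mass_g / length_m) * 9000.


Formula: den = (mass_g / length_m) * 9000
Substituting: den = (36.31 / 8494) * 9000
Intermediate: 36.31 / 8494 = 0.00427478 g/m
den = 0.00427478 * 9000 = 38.5 denier

38.5 denier


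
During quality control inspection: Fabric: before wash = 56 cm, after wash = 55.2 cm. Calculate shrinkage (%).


Formula: Shrinkage% = ((L_before - L_after) / L_before) * 100
Step 1: Shrinkage = 56 - 55.2 = 0.8 cm
Step 2: Shrinkage% = (0.8 / 56) * 100
Step 3: Shrinkage% = 0.014286 * 100 = 1.4286% ≈ 1.4%

1.4%


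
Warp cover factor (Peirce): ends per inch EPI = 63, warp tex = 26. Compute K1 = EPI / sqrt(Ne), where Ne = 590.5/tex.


Formula: K1 = EPI / sqrt(Ne), with Ne = 590.5 / tex_warp
Step 1: Ne = 590.5 / 26 = 22.712
Step 2: sqrt(Ne) = sqrt(22.712) = 4.7657
Step 3: K1 = 63 / 4.7657 = 13.2

13.2


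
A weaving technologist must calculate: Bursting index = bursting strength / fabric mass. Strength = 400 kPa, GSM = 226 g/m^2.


Formula: Bursting Index = Bursting Strength / Fabric GSM
BI = 400 kPa / 226 g/m^2
BI = 1.770 kPa/(g/m^2)

1.770 kPa/(g/m^2)


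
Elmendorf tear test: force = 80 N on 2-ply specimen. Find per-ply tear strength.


Formula: Per-ply strength = Total force / Number of plies
Per-ply = 80 N / 2
Per-ply = 40 N

40 N


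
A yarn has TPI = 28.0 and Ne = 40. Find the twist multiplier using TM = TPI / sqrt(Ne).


Formula: TM = TPI / sqrt(Ne)
Step 1: sqrt(Ne) = sqrt(40) = 6.3246
Step 2: TM = 28.0 / 6.3246 = 4.43

4.43 TM


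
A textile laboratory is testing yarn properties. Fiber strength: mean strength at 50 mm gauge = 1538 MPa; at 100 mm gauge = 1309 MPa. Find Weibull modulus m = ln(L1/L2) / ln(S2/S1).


Formula: m = ln(L1/L2) / ln(S2/S1)
Step 1: ln(L1/L2) = ln(50/100) = -0.69315
Step 2: S2/S1 = 1309/1538 = 0.85111
Step 3: ln(S2/S1) = ln(0.85111) = -0.16121
Step 4: m = -0.69315 / -0.16121 = 4.30

4.30 (Weibull m)


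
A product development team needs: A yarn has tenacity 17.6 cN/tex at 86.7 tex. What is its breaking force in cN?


Formula: Breaking force = Tenacity * Linear density
F = 17.6 cN/tex * 86.7 tex
F = 1525.92 cN

1525.92 cN


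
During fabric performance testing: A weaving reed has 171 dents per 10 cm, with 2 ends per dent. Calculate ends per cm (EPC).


Formula: EPC = (dents per 10 cm * ends per dent) / 10
Step 1: Total ends per 10 cm = 171 * 2 = 342
Step 2: EPC = 342 / 10 = 34.2 ends/cm

34.2 ends/cm


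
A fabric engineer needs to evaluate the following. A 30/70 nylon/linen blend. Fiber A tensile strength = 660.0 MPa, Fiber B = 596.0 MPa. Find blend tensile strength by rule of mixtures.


Formula: Blend property = (fraction_A * property_A) + (fraction_B * property_B)
Step 1: Contribution A = 30/100 * 660.0 MPa = 198.0 MPa
Step 2: Contribution B = 70/100 * 596.0 MPa = 417.2 MPa
Step 3: Blend tensile strength = 198.0 + 417.2 = 615.2 MPa

615.2 MPa


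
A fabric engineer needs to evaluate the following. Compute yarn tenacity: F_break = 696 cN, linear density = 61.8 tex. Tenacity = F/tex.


Formula: Tenacity = Breaking force / Linear density
Tenacity = 696 cN / 61.8 tex
Tenacity = 11.26 cN/tex

11.26 cN/tex


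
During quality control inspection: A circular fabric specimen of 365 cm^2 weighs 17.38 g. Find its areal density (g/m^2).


Formula: GSM = mass_g / area_m2
Step 1: Convert area: 365 cm^2 = 365 / 10000 = 0.0365 m^2
Step 2: GSM = 17.38 g / 0.0365 m^2 = 476.2 g/m^2

476.2 g/m^2


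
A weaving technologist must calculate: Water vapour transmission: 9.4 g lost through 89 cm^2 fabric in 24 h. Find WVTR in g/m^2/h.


Formula: WVTR = mass_loss / (area * time)
Step 1: Convert area: 89 cm^2 = 0.0089 m^2
Step 2: WVTR = 9.4 g / (0.0089 m^2 * 24 h)
Step 3: WVTR = 9.4 / 0.2136 = 44.0 g/m^2/h

44.0 g/m^2/h


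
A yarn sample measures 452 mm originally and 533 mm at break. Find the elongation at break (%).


Formula: Elongation (%) = ((L_break - L0) / L0) * 100
Step 1: Extension = 533 - 452 = 81 mm
Step 2: Elongation = (81 / 452) * 100
Step 3: Elongation = 0.179204 * 100 = 17.9204% ≈ 17.9%

17.9%


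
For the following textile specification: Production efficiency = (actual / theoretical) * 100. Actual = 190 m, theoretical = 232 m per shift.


Formula: Efficiency% = (Actual output / Theoretical output) * 100
Efficiency% = (190 / 232) * 100
Efficiency% = 0.818966 * 100 = 81.8966% ≈ 81.9%

81.9%


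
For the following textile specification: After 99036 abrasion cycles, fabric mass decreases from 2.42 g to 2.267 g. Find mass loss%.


Formula: Mass loss% = ((m_before - m_after) / m_before) * 100
Step 1: Mass loss = 2.42 - 2.267 = 0.153 g
Step 2: Ratio = 0.153 / 2.42 = 0.0632231
Step 3: Mass loss% = 0.0632231 * 100 = 6.32231% ≈ 6.32%

6.32%


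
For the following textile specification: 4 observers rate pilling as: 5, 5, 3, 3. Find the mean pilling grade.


Formula: Mean = sum / count
Sum = 5 + 5 + 3 + 3 = 16
Mean = 16 / 4 = 4.0

4.0


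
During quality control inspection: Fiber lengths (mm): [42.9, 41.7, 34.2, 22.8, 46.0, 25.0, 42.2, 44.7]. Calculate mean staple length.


Formula: Mean = sum of lengths / count
Sum = 42.9 + 41.7 + 34.2 + 22.8 + 46.0 + 25.0 + 42.2 + 44.7
Sum = 299.5 mm
Mean = 299.5 / 8 = 37.44 mm

37.44 mm


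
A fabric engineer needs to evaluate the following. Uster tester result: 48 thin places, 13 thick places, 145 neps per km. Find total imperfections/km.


Formula: Total = thin places + thick places + neps
Total = 48 + 13 + 145
Total = 206 imperfections/km

206 imperfections/km


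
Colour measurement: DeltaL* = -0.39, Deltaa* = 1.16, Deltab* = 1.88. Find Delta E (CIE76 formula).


Formula: Delta E = sqrt(dL*^2 + da*^2 + db*^2)
Step 1: dL*^2 = (-0.39)^2 = 0.1521
Step 2: da*^2 = 1.16^2 = 1.3456
Step 3: db*^2 = 1.88^2 = 3.5344
Step 4: Sum = 0.1521 + 1.3456 + 3.5344 = 5.0321
Step 5: Delta E = sqrt(5.0321) = 2.24

2.24 Delta E


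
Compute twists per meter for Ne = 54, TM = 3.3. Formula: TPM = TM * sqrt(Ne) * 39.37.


Formula: TPM = TM * sqrt(Ne) * 39.37
Step 1: sqrt(Ne) = sqrt(54) = 7.3485
Step 2: TM * sqrt(Ne) = 3.3 * 7.3485 = 24.2501
Step 3: TPM = 24.2501 * 39.37 = 955 twists/m

955 twists/m


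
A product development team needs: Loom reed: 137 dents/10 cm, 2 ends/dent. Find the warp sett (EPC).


Formula: EPC = (dents per 10 cm * ends per dent) / 10
Step 1: Total ends per 10 cm = 137 * 2 = 274
Step 2: EPC = 274 / 10 = 27.4 ends/cm

27.4 ends/cm


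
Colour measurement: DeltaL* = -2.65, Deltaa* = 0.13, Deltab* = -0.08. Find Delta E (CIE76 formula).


Formula: Delta E = sqrt(dL*^2 + da*^2 + db*^2)
Step 1: dL*^2 = (-2.65)^2 = 7.0225
Step 2: da*^2 = 0.13^2 = 0.0169
Step 3: db*^2 = (-0.08)^2 = 0.0064
Step 4: Sum = 7.0225 + 0.0169 + 0.0064 = 7.0458
Step 5: Delta E = sqrt(7.0458) = 2.65

2.65 Delta E


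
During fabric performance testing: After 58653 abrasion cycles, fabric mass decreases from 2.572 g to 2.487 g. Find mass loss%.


Formula: Mass loss% = ((m_before - m_after) / m_before) * 100
Step 1: Mass loss = 2.572 - 2.487 = 0.085 g
Step 2: Ratio = 0.085 / 2.572 = 0.0330482
Step 3: Mass loss% = 0.0330482 * 100 = 3.30482% ≈ 3.30%

3.30%


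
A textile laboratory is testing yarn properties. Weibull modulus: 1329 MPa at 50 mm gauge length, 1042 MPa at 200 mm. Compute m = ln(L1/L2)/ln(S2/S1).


Formula: m = ln(L1/L2) / ln(S2/S1)
Step 1: ln(L1/L2) = ln(50/200) = -1.38629
Step 2: S2/S1 = 1042/1329 = 0.78405
Step 3: ln(S2/S1) = ln(0.78405) = -0.24328
Step 4: m = -1.38629 / -0.24328 = 5.70

5.70 (Weibull m)


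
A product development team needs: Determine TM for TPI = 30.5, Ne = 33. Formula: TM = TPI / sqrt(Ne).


Formula: TM = TPI / sqrt(Ne)
Step 1: sqrt(Ne) = sqrt(33) = 5.7446
Step 2: TM = 30.5 / 5.7446 = 5.31

5.31 TM


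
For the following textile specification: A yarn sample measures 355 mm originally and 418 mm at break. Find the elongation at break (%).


Formula: Elongation (%) = ((L_break - L0) / L0) * 100
Step 1: Extension = 418 - 355 = 63 mm
Step 2: Elongation = (63 / 355) * 100
Step 3: Elongation = 0.177465 * 100 = 17.7465% ≈ 17.7%

17.7%


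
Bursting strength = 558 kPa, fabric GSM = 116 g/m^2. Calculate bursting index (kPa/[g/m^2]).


Formula: Bursting Index = Bursting Strength / Fabric GSM
BI = 558 kPa / 116 g/m^2
BI = 4.810 kPa/(g/m^2)

4.810 kPa/(g/m^2)


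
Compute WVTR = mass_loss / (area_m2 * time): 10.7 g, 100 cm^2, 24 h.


Formula: WVTR = mass_loss / (area * time)
Step 1: Convert area: 100 cm^2 = 0.01 m^2
Step 2: WVTR = 10.7 g / (0.01 m^2 * 24 h)
Step 3: WVTR = 10.7 / 0.24 = 44.6 g/m^2/h

44.6 g/m^2/h


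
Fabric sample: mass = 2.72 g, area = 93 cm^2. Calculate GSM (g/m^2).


Formula: GSM = mass_g / area_m2
Step 1: Convert area: 93 cm^2 = 93 / 10000 = 0.0093 m^2
Step 2: GSM = 2.72 g / 0.0093 m^2 = 292.5 g/m^2

292.5 g/m^2


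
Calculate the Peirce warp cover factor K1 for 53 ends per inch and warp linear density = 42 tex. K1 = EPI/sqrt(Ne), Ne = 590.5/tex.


Formula: K1 = EPI / sqrt(Ne), with Ne = 590.5 / tex_warp
Step 1: Ne = 590.5 / 42 = 14.06
Step 2: sqrt(Ne) = sqrt(14.06) = 3.7497
Step 3: K1 = 53 / 3.7497 = 14.1

14.1


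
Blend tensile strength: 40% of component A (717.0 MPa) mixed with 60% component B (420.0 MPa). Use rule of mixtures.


Formula: Blend property = (fraction_A * property_A) + (fraction_B * property_B)
Step 1: Contribution A = 40/100 * 717.0 MPa = 286.8 MPa
Step 2: Contribution B = 60/100 * 420.0 MPa = 252.0 MPa
Step 3: Blend tensile strength = 286.8 + 252.0 = 538.8 MPa

538.8 MPa


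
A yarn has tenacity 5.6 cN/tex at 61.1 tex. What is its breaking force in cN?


Formula: Breaking force = Tenacity * Linear density
F = 5.6 cN/tex * 61.1 tex
F = 342.16 cN

342.16 cN


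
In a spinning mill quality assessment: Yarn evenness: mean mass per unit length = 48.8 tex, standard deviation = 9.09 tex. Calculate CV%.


Formula: CV% = (standard deviation / mean) * 100
Step 1: Ratio = 9.09 / 48.8 = 0.18627
Step 2: CV% = 0.18627 * 100 = 18.627% ≈ 18.6%

18.6%


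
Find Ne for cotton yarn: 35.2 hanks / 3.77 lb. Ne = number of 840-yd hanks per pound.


Formula: Ne = hanks / mass_lb
Substituting: Ne = 35.2 / 3.77
Ne = 9.3

9.3 Ne


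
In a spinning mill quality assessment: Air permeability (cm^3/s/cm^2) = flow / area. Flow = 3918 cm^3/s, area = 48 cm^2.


Formula: Air Permeability = Airflow / Test Area
AP = 3918 cm^3/s / 48 cm^2
AP = 81.6 cm^3/s/cm^2

81.6 cm^3/s/cm^2


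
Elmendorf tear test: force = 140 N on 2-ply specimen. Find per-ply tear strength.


Formula: Per-ply strength = Total force / Number of plies
Per-ply = 140 N / 2
Per-ply = 70 N

70 N


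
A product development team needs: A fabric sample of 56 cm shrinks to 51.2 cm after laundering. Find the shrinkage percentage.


Formula: Shrinkage% = ((L_before - L_after) / L_before) * 100
Step 1: Shrinkage = 56 - 51.2 = 4.8 cm
Step 2: Shrinkage% = (4.8 / 56) * 100
Step 3: Shrinkage% = 0.085714 * 100 = 8.5714% ≈ 8.6%

8.6%


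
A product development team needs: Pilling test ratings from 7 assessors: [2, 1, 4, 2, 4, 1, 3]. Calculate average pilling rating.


Formula: Mean = sum / count
Sum = 2 + 1 + 4 + 2 + 4 + 1 + 3 = 17
Mean = 17 / 7 = 2.4

2.4


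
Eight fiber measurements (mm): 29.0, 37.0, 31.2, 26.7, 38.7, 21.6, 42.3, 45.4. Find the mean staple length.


Formula: Mean = sum of lengths / count
Sum = 29.0 + 37.0 + 31.2 + 26.7 + 38.7 + 21.6 + 42.3 + 45.4
Sum = 271.9 mm
Mean = 271.9 / 8 = 33.99 mm

33.99 mm


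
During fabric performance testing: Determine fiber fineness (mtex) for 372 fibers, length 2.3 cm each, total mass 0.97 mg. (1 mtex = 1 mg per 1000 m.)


Formula: fineness (mtex) = mass (mg) / total length (km) = (mass_mg / total_length_m) * 1000
Step 1: Convert fiber length: 2.3 cm = 0.023 m
Step 2: Total fiber length = 372 * 0.023 = 8.556 m
Step 3: Linear density = 0.97 mg / 8.556 m = 0.1134 mg/m
Step 4: fineness = 0.1134 * 1000 = 113.4 mtex

113.4 mtex


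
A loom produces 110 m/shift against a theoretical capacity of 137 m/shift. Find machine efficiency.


Formula: Efficiency% = (Actual output / Theoretical output) * 100
Efficiency% = (110 / 137) * 100
Efficiency% = 0.80292 * 100 = 80.292% ≈ 80.3%

80.3%


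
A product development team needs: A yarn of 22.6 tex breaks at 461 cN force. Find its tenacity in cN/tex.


Formula: Tenacity = Breaking force / Linear density
Tenacity = 461 cN / 22.6 tex
Tenacity = 20.40 cN/tex

20.40 cN/tex


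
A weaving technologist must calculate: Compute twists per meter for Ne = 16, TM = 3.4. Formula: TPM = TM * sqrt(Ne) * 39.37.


Formula: TPM = TM * sqrt(Ne) * 39.37
Step 1: sqrt(Ne) = sqrt(16) = 4
Step 2: TM * sqrt(Ne) = 3.4 * 4 = 13.6
Step 3: TPM = 13.6 * 39.37 = 535 twists/m

535 twists/m


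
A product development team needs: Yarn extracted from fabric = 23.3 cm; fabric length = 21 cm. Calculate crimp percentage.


Formula: Crimp% = ((L_yarn - L_fabric) / L_fabric) * 100
Step 1: Extension = 23.3 - 21 = 2.3 cm
Step 2: Crimp% = (2.3 / 21) * 100
Step 3: Crimp% = 0.109524 * 100 = 10.9524% ≈ 11.0%

11.0%


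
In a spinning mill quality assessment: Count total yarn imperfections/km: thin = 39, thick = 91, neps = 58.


Formula: Total = thin places + thick places + neps
Total = 39 + 91 + 58
Total = 188 imperfections/km

188 imperfections/km


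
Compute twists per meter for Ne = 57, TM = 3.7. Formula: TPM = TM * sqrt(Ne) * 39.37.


Formula: TPM = TM * sqrt(Ne) * 39.37
Step 1: sqrt(Ne) = sqrt(57) = 7.5498
Step 2: TM * sqrt(Ne) = 3.7 * 7.5498 = 27.9343
Step 3: TPM = 27.9343 * 39.37 = 1100 twists/m

1100 twists/m


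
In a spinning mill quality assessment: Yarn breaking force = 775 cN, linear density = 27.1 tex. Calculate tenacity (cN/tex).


Formula: Tenacity = Breaking force / Linear density
Tenacity = 775 cN / 27.1 tex
Tenacity = 28.60 cN/tex

28.60 cN/tex


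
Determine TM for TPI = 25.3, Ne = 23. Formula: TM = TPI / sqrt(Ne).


Formula: TM = TPI / sqrt(Ne)
Step 1: sqrt(Ne) = sqrt(23) = 4.7958
Step 2: TM = 25.3 / 4.7958 = 5.28

5.28 TM


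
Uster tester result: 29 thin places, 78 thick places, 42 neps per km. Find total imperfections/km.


Formula: Total = thin places + thick places + neps
Total = 29 + 78 + 42
Total = 149 imperfections/km

149 imperfections/km


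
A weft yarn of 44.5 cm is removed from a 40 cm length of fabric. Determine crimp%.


Formula: Crimp% = ((L_yarn - L_fabric) / L_fabric) * 100
Step 1: Extension = 44.5 - 40 = 4.5 cm
Step 2: Crimp% = (4.5 / 40) * 100
Step 3: Crimp% = 0.1125 * 100 = 11.25% ≈ 11.3%

11.3%


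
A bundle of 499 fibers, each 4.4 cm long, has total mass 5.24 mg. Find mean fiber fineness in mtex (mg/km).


Formula: fineness (mtex) = mass (mg) / total length (km) = (mass_mg / total_length_m) * 1000
Step 1: Convert fiber length: 4.4 cm = 0.044 m
Step 2: Total fiber length = 499 * 0.044 = 21.956 m
Step 3: Linear density = 5.24 mg / 21.956 m = 0.2387 mg/m
Step 4: fineness = 0.2387 * 1000 = 238.7 mtex

238.7 mtex


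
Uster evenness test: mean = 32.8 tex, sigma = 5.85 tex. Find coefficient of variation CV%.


Formula: CV% = (standard deviation / mean) * 100
Step 1: Ratio = 5.85 / 32.8 = 0.178354
Step 2: CV% = 0.178354 * 100 = 17.8354% ≈ 17.8%

17.8%


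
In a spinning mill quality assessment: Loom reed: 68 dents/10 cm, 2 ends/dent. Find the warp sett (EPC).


Formula: EPC = (dents per 10 cm * ends per dent) / 10
Step 1: Total ends per 10 cm = 68 * 2 = 136
Step 2: EPC = 136 / 10 = 13.6 ends/cm

13.6 ends/cm


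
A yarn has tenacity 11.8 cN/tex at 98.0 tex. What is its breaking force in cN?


Formula: Breaking force = Tenacity * Linear density
F = 11.8 cN/tex * 98.0 tex
F = 1156.40 cN

1156.40 cN


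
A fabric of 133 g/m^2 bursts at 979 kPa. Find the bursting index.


Formula: Bursting Index = Bursting Strength / Fabric GSM
BI = 979 kPa / 133 g/m^2
BI = 7.361 kPa/(g/m^2)

7.361 kPa/(g/m^2)


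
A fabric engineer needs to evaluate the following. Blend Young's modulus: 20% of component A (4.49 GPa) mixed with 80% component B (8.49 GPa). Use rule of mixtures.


Formula: Blend property = (fraction_A * property_A) + (fraction_B * property_B)
Step 1: Contribution A = 20/100 * 4.49 GPa = 0.898 GPa
Step 2: Contribution B = 80/100 * 8.49 GPa = 6.792 GPa
Step 3: Blend Young's modulus = 0.898 + 6.792 = 7.69 GPa

7.69 GPa


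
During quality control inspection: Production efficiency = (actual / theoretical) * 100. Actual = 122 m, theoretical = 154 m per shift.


Formula: Efficiency% = (Actual output / Theoretical output) * 100
Efficiency% = (122 / 154) * 100
Efficiency% = 0.792208 * 100 = 79.2208% ≈ 79.2%

79.2%


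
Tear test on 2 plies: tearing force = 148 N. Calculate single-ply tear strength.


Formula: Per-ply strength = Total force / Number of plies
Per-ply = 148 N / 2
Per-ply = 74 N

74 N


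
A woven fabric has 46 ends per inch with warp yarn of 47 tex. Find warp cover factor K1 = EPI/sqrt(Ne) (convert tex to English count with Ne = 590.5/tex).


Formula: K1 = EPI / sqrt(Ne), with Ne = 590.5 / tex_warp
Step 1: Ne = 590.5 / 47 = 12.564
Step 2: sqrt(Ne) = sqrt(12.564) = 3.5446
Step 3: K1 = 46 / 3.5446 = 13.0

13.0


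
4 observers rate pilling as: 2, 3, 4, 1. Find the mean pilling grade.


Formula: Mean = sum / count
Sum = 2 + 3 + 4 + 1 = 10
Mean = 10 / 4 = 2.5

2.5


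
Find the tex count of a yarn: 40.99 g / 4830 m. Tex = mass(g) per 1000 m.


Formula: Tex = (mass_g / length_m) * 1000
Substituting: Tex = (40.99 / 4830) * 1000
Intermediate: 40.99 / 4830 = 0.00848654 g/m
Tex = 0.00848654 * 1000 = 8.49 tex

8.49 tex


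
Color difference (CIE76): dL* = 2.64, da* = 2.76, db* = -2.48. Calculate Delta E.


Formula: Delta E = sqrt(dL*^2 + da*^2 + db*^2)
Step 1: dL*^2 = 2.64^2 = 6.9696
Step 2: da*^2 = 2.76^2 = 7.6176
Step 3: db*^2 = (-2.48)^2 = 6.1504
Step 4: Sum = 6.9696 + 7.6176 + 6.1504 = 20.7376
Step 5: Delta E = sqrt(20.7376) = 4.55

4.55 Delta E


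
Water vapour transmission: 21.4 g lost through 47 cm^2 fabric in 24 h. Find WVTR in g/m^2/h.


Formula: WVTR = mass_loss / (area * time)
Step 1: Convert area: 47 cm^2 = 0.0047 m^2
Step 2: WVTR = 21.4 g / (0.0047 m^2 * 24 h)
Step 3: WVTR = 21.4 / 0.1128 = 189.7 g/m^2/h

189.7 g/m^2/h


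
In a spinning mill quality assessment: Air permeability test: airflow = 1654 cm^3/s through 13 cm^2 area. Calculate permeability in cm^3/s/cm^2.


Formula: Air Permeability = Airflow / Test Area
AP = 1654 cm^3/s / 13 cm^2
AP = 127.2 cm^3/s/cm^2

127.2 cm^3/s/cm^2


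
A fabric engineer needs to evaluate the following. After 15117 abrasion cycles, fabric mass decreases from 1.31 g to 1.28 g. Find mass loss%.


Formula: Mass loss% = ((m_before - m_after) / m_before) * 100
Step 1: Mass loss = 1.31 - 1.28 = 0.03 g
Step 2: Ratio = 0.03 / 1.31 = 0.0229008
Step 3: Mass loss% = 0.0229008 * 100 = 2.29008% ≈ 2.29%

2.29%


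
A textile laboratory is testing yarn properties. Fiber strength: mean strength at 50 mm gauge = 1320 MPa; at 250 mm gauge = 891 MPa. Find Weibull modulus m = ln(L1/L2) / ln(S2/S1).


Formula: m = ln(L1/L2) / ln(S2/S1)
Step 1: ln(L1/L2) = ln(50/250) = -1.60944
Step 2: S2/S1 = 891/1320 = 0.675
Step 3: ln(S2/S1) = ln(0.675) = -0.39304
Step 4: m = -1.60944 / -0.39304 = 4.09

4.09 (Weibull m)


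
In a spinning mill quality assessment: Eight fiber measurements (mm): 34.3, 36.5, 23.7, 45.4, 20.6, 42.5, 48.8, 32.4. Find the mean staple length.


Formula: Mean = sum of lengths / count
Sum = 34.3 + 36.5 + 23.7 + 45.4 + 20.6 + 42.5 + 48.8 + 32.4
Sum = 284.2 mm
Mean = 284.2 / 8 = 35.53 mm

35.53 mm


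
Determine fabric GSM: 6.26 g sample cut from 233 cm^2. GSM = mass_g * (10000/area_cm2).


Formula: GSM = mass_g / area_m2
Step 1: Convert area: 233 cm^2 = 233 / 10000 = 0.0233 m^2
Step 2: GSM = 6.26 g / 0.0233 m^2 = 268.7 g/m^2

268.7 g/m^2


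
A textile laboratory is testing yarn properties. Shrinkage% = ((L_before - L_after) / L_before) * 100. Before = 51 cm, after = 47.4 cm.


Formula: Shrinkage% = ((L_before - L_after) / L_before) * 100
Step 1: Shrinkage = 51 - 47.4 = 3.6 cm
Step 2: Shrinkage% = (3.6 / 51) * 100
Step 3: Shrinkage% = 0.070588 * 100 = 7.0588% ≈ 7.1%

7.1%


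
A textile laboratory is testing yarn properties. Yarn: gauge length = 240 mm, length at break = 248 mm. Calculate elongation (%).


Formula: Elongation (%) = ((L_break - L0) / L0) * 100
Step 1: Extension = 248 - 240 = 8 mm
Step 2: Elongation = (8 / 240) * 100
Step 3: Elongation = 0.033333 * 100 = 3.3333% ≈ 3.3%

3.3%


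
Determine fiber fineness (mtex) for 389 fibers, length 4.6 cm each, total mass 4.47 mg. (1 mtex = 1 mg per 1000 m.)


Formula: fineness (mtex) = mass (mg) / total length (km) = (mass_mg / total_length_m) * 1000
Step 1: Convert fiber length: 4.6 cm = 0.046 m
Step 2: Total fiber length = 389 * 0.046 = 17.894 m
Step 3: Linear density = 4.47 mg / 17.894 m = 0.2498 mg/m
Step 4: fineness = 0.2498 * 1000 = 249.8 mtex

249.8 mtex


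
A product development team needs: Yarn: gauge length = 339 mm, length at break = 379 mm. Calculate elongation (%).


Formula: Elongation (%) = ((L_break - L0) / L0) * 100
Step 1: Extension = 379 - 339 = 40 mm
Step 2: Elongation = (40 / 339) * 100
Step 3: Elongation = 0.117994 * 100 = 11.7994% ≈ 11.8%

11.8%


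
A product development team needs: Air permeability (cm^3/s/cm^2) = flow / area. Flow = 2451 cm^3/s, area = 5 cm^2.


Formula: Air Permeability = Airflow / Test Area
AP = 2451 cm^3/s / 5 cm^2
AP = 490.2 cm^3/s/cm^2

490.2 cm^3/s/cm^2


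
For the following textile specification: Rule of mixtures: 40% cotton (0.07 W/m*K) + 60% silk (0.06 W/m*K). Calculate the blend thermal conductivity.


Formula: Blend property = (fraction_A * property_A) + (fraction_B * property_B)
Step 1: Contribution A = 40/100 * 0.07 W/m*K = 0.028 W/m*K
Step 2: Contribution B = 60/100 * 0.06 W/m*K = 0.036 W/m*K
Step 3: Blend thermal conductivity = 0.028 + 0.036 = 0.064 W/m*K

0.064 W/m*K


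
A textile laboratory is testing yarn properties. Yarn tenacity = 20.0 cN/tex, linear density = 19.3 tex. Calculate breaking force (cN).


Formula: Breaking force = Tenacity * Linear density
F = 20.0 cN/tex * 19.3 tex
F = 386.00 cN

386.00 cN


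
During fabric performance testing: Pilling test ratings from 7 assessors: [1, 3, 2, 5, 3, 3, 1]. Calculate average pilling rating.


Formula: Mean = sum / count
Sum = 1 + 3 + 2 + 5 + 3 + 3 + 1 = 18
Mean = 18 / 7 = 2.6

2.6


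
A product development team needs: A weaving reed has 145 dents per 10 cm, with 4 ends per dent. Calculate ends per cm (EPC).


Formula: EPC = (dents per 10 cm * ends per dent) / 10
Step 1: Total ends per 10 cm = 145 * 4 = 580
Step 2: EPC = 580 / 10 = 58.0 ends/cm

58.0 ends/cm


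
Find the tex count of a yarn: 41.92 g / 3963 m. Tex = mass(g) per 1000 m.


Formula: Tex = (mass_g / length_m) * 1000
Substituting: Tex = (41.92 / 3963) * 1000
Intermediate: 41.92 / 3963 = 0.01057785 g/m
Tex = 0.01057785 * 1000 = 10.58 tex

10.58 tex


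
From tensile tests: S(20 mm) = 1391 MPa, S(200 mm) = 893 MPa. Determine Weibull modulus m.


Formula: m = ln(L1/L2) / ln(S2/S1)
Step 1: ln(L1/L2) = ln(20/200) = -2.30259
Step 2: S2/S1 = 893/1391 = 0.64198
Step 3: ln(S2/S1) = ln(0.64198) = -0.44320
Step 4: m = -2.30259 / -0.44320 = 5.20

5.20 (Weibull m)


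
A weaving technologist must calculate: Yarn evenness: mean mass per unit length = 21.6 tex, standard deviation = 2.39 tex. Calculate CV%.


Formula: CV% = (standard deviation / mean) * 100
Step 1: Ratio = 2.39 / 21.6 = 0.110648
Step 2: CV% = 0.110648 * 100 = 11.0648% ≈ 11.1%

11.1%


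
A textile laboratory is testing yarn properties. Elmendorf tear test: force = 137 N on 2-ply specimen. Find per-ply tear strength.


Formula: Per-ply strength = Total force / Number of plies
Per-ply = 137 N / 2
Per-ply = 68.5 N

68.5 N


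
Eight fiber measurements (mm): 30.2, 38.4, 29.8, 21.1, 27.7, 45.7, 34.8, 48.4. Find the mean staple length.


Formula: Mean = sum of lengths / count
Sum = 30.2 + 38.4 + 29.8 + 21.1 + 27.7 + 45.7 + 34.8 + 48.4
Sum = 276.1 mm
Mean = 276.1 / 8 = 34.51 mm

34.51 mm


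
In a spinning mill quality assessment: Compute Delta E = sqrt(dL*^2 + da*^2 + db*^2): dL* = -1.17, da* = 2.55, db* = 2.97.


Formula: Delta E = sqrt(dL*^2 + da*^2 + db*^2)
Step 1: dL*^2 = (-1.17)^2 = 1.3689
Step 2: da*^2 = 2.55^2 = 6.5025
Step 3: db*^2 = 2.97^2 = 8.8209
Step 4: Sum = 1.3689 + 6.5025 + 8.8209 = 16.6923
Step 5: Delta E = sqrt(16.6923) = 4.09

4.09 Delta E


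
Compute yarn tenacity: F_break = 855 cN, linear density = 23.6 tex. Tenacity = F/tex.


Formula: Tenacity = Breaking force / Linear density
Tenacity = 855 cN / 23.6 tex
Tenacity = 36.23 cN/tex

36.23 cN/tex
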